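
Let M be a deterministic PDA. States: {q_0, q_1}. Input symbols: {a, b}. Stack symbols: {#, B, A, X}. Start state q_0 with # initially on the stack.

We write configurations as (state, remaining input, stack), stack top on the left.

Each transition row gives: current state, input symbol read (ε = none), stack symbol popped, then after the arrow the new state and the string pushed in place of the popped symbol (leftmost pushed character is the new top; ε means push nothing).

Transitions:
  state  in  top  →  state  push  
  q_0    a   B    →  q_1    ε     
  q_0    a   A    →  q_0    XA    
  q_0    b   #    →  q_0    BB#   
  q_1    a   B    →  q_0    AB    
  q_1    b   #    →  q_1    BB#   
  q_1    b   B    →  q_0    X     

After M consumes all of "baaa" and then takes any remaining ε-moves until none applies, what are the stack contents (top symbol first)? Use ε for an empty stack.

XAB#

(q_0, baaa, #)
  read b, top #: go to q_0, push BB# → (q_0, aaa, BB#)
  read a, top B: go to q_1, push ε → (q_1, aa, B#)
  read a, top B: go to q_0, push AB → (q_0, a, AB#)
  read a, top A: go to q_0, push XA → (q_0, ε, XAB#)
All input consumed in state q_0 with stack XAB#.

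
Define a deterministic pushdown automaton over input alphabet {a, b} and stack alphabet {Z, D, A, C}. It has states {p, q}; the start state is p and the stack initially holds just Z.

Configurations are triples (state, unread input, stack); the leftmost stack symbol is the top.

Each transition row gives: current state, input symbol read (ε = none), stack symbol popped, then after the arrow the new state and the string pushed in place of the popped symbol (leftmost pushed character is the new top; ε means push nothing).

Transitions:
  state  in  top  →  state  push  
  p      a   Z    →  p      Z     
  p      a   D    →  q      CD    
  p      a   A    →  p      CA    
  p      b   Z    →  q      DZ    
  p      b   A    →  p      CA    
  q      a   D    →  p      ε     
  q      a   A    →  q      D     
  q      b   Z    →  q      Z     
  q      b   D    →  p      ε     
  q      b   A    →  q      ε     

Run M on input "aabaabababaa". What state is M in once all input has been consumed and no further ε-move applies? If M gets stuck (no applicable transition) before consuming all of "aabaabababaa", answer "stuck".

p

(p, aabaabababaa, Z)
  read a, top Z: go to p, push Z → (p, abaabababaa, Z)
  read a, top Z: go to p, push Z → (p, baabababaa, Z)
  read b, top Z: go to q, push DZ → (q, aabababaa, DZ)
  read a, top D: go to p, push ε → (p, abababaa, Z)
  read a, top Z: go to p, push Z → (p, bababaa, Z)
  read b, top Z: go to q, push DZ → (q, ababaa, DZ)
  read a, top D: go to p, push ε → (p, babaa, Z)
  read b, top Z: go to q, push DZ → (q, abaa, DZ)
  read a, top D: go to p, push ε → (p, baa, Z)
  read b, top Z: go to q, push DZ → (q, aa, DZ)
  read a, top D: go to p, push ε → (p, a, Z)
  read a, top Z: go to p, push Z → (p, ε, Z)
All input consumed; M is in state p.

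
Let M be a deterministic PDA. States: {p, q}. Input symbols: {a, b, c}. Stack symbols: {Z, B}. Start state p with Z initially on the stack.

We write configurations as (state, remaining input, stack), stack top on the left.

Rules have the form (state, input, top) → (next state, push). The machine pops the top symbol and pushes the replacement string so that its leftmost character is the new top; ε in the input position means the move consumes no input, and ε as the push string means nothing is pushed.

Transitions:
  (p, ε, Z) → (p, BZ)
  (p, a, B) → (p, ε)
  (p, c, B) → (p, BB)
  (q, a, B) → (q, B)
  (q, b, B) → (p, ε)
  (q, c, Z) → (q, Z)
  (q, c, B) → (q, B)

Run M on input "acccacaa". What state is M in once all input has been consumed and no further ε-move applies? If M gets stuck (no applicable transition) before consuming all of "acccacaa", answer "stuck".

p

(p, acccacaa, Z)
  ε-move, top Z: go to p, push BZ → (p, acccacaa, BZ)
  read a, top B: go to p, push ε → (p, cccacaa, Z)
  ε-move, top Z: go to p, push BZ → (p, cccacaa, BZ)
  read c, top B: go to p, push BB → (p, ccacaa, BBZ)
  read c, top B: go to p, push BB → (p, cacaa, BBBZ)
  read c, top B: go to p, push BB → (p, acaa, BBBBZ)
  read a, top B: go to p, push ε → (p, caa, BBBZ)
  read c, top B: go to p, push BB → (p, aa, BBBBZ)
  read a, top B: go to p, push ε → (p, a, BBBZ)
  read a, top B: go to p, push ε → (p, ε, BBZ)
All input consumed; M is in state p.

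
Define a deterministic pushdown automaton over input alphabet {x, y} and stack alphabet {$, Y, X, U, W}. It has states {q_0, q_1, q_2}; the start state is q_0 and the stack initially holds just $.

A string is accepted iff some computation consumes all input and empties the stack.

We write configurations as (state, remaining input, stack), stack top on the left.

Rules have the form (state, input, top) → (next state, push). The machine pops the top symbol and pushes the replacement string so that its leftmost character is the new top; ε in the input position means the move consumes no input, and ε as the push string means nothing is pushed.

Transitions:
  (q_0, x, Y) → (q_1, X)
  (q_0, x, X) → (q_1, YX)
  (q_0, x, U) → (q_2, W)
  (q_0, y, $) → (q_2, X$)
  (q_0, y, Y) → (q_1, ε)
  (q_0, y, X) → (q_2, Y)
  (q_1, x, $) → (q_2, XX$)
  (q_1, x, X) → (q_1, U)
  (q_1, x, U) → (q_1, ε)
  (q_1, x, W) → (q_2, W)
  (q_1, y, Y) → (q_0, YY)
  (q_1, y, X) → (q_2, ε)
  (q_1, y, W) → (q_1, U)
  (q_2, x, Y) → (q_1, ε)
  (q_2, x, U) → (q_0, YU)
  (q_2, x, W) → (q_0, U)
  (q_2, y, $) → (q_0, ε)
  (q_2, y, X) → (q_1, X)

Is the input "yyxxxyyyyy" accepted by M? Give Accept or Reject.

Accept

(q_0, yyxxxyyyyy, $) ⊢ (q_2, yxxxyyyyy, X$) ⊢ (q_1, xxxyyyyy, X$) ⊢ (q_1, xxyyyyy, U$) ⊢ (q_1, xyyyyy, $) ⊢ (q_2, yyyyy, XX$) ⊢ (q_1, yyyy, XX$) ⊢ (q_2, yyy, X$) ⊢ (q_1, yy, X$) ⊢ (q_2, y, $) ⊢ (q_0, ε, ε)
All input consumed and the stack is empty.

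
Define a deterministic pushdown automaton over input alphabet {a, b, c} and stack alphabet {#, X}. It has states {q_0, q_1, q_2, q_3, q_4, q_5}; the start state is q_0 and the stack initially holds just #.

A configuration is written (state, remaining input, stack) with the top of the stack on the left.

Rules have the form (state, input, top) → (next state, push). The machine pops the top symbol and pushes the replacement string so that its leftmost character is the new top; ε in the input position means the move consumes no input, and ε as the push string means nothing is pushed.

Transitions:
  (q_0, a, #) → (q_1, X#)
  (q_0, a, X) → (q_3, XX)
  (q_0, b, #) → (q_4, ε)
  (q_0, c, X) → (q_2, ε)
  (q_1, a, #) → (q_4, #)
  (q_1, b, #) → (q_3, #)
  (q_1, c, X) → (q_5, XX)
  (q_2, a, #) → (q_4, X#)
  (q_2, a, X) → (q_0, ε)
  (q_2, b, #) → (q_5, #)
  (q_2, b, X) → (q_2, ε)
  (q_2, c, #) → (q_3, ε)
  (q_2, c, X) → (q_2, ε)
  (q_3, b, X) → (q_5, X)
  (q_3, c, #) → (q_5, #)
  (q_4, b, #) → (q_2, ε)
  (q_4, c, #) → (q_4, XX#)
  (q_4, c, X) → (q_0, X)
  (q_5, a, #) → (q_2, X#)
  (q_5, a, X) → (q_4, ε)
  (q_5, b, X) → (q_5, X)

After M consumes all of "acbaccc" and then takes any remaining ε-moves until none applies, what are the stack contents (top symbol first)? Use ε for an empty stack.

(q_0, acbaccc, #)
  read a, top #: go to q_1, push X# → (q_1, cbaccc, X#)
  read c, top X: go to q_5, push XX → (q_5, baccc, XX#)
  read b, top X: go to q_5, push X → (q_5, accc, XX#)
  read a, top X: go to q_4, push ε → (q_4, ccc, X#)
  read c, top X: go to q_0, push X → (q_0, cc, X#)
  read c, top X: go to q_2, push ε → (q_2, c, #)
  read c, top #: go to q_3, push ε → (q_3, ε, ε)
All input consumed in state q_3 with stack ε.

ε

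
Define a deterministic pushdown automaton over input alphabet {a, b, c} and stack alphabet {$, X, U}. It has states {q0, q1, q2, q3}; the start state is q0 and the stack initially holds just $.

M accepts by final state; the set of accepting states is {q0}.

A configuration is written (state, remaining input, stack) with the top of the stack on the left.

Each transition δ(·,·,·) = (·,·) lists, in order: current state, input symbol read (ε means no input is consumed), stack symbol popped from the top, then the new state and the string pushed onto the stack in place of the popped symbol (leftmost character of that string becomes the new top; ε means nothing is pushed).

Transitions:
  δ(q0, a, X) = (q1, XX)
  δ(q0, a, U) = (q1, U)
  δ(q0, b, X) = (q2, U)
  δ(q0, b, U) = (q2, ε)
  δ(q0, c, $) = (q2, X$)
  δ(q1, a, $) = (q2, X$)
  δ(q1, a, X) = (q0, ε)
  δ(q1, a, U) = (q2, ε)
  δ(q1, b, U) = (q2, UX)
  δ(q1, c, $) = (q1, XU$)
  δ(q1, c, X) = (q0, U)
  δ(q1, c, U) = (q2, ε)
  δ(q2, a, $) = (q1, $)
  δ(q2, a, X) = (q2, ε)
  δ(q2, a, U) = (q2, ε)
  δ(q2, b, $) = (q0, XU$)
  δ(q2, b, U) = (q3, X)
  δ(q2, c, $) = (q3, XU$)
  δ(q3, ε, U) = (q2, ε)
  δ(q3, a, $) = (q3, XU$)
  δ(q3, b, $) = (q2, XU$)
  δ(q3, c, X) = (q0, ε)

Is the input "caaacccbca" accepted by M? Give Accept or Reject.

(q0, caaacccbca, $)
  read c, top $: go to q2, push X$ → (q2, aaacccbca, X$)
  read a, top X: go to q2, push ε → (q2, aacccbca, $)
  read a, top $: go to q1, push $ → (q1, acccbca, $)
  read a, top $: go to q2, push X$ → (q2, cccbca, X$)
No transition applies at (q2, cccbca, X$); input not fully consumed.

Reject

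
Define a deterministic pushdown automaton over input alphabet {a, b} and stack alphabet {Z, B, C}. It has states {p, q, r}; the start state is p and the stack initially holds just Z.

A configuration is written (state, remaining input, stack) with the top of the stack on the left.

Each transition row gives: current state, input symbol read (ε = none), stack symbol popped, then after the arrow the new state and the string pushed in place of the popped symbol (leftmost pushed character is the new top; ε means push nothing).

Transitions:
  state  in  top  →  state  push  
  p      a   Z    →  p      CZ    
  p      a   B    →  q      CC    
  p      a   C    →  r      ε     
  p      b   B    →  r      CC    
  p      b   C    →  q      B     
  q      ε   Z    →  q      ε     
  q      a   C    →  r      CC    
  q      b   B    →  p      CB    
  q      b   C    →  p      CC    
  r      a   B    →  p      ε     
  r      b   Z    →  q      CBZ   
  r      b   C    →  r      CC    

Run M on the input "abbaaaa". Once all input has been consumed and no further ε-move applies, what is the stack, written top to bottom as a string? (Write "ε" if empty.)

Z

(p, abbaaaa, Z) ⊢ (p, bbaaaa, CZ) ⊢ (q, baaaa, BZ) ⊢ (p, aaaa, CBZ) ⊢ (r, aaa, BZ) ⊢ (p, aa, Z) ⊢ (p, a, CZ) ⊢ (r, ε, Z)
All input consumed in state r with stack Z.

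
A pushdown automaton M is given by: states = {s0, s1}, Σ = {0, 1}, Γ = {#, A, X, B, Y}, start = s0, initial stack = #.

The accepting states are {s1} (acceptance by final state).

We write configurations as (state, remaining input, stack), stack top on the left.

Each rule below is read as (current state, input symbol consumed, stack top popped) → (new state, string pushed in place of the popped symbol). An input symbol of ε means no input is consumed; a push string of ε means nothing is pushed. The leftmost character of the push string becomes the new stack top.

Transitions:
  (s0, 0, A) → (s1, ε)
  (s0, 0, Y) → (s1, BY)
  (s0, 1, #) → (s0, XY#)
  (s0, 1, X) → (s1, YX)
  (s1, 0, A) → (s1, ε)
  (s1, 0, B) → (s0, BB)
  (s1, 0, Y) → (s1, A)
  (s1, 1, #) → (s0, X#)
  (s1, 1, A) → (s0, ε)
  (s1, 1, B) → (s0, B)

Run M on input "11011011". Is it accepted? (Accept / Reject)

One accepting computation: (s0, 11011011, #) ⊢ (s0, 1011011, XY#) ⊢ (s1, 011011, YXY#) ⊢ (s1, 11011, AXY#) ⊢ (s0, 1011, XY#) ⊢ (s1, 011, YXY#) ⊢ (s1, 11, AXY#) ⊢ (s0, 1, XY#) ⊢ (s1, ε, YXY#)
All input consumed and state s1 ∈ F.

Accept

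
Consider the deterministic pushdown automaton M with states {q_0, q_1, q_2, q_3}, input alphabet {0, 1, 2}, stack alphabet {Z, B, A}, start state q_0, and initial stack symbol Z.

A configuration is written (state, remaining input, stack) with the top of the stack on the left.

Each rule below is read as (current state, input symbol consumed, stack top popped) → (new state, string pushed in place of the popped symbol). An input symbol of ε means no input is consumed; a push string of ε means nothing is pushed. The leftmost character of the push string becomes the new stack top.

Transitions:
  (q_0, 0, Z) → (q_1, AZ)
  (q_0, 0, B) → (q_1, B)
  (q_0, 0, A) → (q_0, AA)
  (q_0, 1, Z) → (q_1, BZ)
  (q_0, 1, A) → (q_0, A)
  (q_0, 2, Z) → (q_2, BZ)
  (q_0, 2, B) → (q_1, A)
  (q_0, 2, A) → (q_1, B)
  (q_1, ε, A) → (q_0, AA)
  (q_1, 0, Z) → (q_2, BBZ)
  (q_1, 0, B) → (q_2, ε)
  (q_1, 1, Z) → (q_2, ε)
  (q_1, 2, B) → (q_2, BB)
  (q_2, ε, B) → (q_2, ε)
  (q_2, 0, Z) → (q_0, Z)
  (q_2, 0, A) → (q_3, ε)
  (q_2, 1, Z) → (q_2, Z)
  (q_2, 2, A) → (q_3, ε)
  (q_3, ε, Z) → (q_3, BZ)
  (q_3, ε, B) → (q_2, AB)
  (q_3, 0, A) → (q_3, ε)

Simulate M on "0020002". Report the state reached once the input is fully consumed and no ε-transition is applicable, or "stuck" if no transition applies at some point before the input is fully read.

q_2

(q_0, 0020002, Z) ⊢ (q_1, 020002, AZ) ⊢ (q_0, 020002, AAZ) ⊢ (q_0, 20002, AAAZ) ⊢ (q_1, 0002, BAAZ) ⊢ (q_2, 002, AAZ) ⊢ (q_3, 02, AZ) ⊢ (q_3, 2, Z) ⊢ (q_3, 2, BZ) ⊢ (q_2, 2, ABZ) ⊢ (q_3, ε, BZ) ⊢ (q_2, ε, ABZ)
All input consumed; M is in state q_2.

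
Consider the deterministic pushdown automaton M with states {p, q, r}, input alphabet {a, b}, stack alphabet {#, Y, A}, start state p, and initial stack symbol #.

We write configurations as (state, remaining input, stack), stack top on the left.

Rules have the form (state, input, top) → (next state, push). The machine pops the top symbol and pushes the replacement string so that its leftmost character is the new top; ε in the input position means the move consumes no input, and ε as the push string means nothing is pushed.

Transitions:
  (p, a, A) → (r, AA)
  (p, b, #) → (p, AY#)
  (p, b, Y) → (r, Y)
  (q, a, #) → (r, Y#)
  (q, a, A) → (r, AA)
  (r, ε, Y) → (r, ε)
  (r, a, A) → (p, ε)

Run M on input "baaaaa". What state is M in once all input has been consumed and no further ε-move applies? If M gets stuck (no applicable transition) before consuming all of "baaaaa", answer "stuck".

(p, baaaaa, #) ⊢ (p, aaaaa, AY#) ⊢ (r, aaaa, AAY#) ⊢ (p, aaa, AY#) ⊢ (r, aa, AAY#) ⊢ (p, a, AY#) ⊢ (r, ε, AAY#)
All input consumed; M is in state r.

r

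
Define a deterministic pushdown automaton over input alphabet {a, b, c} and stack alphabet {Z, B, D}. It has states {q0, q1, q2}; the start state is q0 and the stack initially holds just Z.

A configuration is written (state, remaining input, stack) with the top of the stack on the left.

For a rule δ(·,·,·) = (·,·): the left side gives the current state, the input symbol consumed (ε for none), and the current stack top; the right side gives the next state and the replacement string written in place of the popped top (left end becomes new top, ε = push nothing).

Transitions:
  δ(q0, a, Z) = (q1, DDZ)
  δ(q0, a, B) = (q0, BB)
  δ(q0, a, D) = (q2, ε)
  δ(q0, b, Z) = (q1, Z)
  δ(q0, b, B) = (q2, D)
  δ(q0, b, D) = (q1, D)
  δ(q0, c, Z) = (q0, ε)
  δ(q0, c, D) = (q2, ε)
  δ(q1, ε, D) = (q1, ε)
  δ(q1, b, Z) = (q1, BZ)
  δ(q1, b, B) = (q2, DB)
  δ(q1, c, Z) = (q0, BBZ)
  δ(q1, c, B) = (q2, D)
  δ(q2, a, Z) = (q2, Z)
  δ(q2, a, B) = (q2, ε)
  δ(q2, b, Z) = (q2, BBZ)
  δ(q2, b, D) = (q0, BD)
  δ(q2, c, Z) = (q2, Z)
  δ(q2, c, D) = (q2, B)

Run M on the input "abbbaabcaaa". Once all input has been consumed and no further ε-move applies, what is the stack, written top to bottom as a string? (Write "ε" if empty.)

(q0, abbbaabcaaa, Z)
  read a, top Z: go to q1, push DDZ → (q1, bbbaabcaaa, DDZ)
  ε-move, top D: go to q1, push ε → (q1, bbbaabcaaa, DZ)
  ε-move, top D: go to q1, push ε → (q1, bbbaabcaaa, Z)
  read b, top Z: go to q1, push BZ → (q1, bbaabcaaa, BZ)
  read b, top B: go to q2, push DB → (q2, baabcaaa, DBZ)
  read b, top D: go to q0, push BD → (q0, aabcaaa, BDBZ)
  read a, top B: go to q0, push BB → (q0, abcaaa, BBDBZ)
  read a, top B: go to q0, push BB → (q0, bcaaa, BBBDBZ)
  read b, top B: go to q2, push D → (q2, caaa, DBBDBZ)
  read c, top D: go to q2, push B → (q2, aaa, BBBDBZ)
  read a, top B: go to q2, push ε → (q2, aa, BBDBZ)
  read a, top B: go to q2, push ε → (q2, a, BDBZ)
  read a, top B: go to q2, push ε → (q2, ε, DBZ)
All input consumed in state q2 with stack DBZ.

DBZ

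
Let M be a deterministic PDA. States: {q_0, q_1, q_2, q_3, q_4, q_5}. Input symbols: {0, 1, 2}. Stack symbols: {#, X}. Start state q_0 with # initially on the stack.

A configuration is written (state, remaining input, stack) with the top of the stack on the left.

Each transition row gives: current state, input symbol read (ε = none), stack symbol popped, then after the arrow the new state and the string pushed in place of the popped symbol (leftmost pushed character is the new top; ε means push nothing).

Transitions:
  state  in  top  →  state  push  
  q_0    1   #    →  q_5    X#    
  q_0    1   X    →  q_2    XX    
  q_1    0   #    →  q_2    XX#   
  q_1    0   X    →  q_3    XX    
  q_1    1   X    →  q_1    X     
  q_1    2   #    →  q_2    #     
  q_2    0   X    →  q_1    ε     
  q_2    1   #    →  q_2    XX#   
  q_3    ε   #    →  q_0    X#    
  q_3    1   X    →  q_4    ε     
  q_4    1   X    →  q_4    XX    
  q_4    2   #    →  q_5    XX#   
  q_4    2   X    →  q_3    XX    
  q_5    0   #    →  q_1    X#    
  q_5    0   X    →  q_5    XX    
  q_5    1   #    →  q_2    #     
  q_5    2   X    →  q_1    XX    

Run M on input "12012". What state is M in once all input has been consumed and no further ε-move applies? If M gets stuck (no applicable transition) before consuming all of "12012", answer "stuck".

(q_0, 12012, #)
  read 1, top #: go to q_5, push X# → (q_5, 2012, X#)
  read 2, top X: go to q_1, push XX → (q_1, 012, XX#)
  read 0, top X: go to q_3, push XX → (q_3, 12, XXX#)
  read 1, top X: go to q_4, push ε → (q_4, 2, XX#)
  read 2, top X: go to q_3, push XX → (q_3, ε, XXX#)
All input consumed; M is in state q_3.

q_3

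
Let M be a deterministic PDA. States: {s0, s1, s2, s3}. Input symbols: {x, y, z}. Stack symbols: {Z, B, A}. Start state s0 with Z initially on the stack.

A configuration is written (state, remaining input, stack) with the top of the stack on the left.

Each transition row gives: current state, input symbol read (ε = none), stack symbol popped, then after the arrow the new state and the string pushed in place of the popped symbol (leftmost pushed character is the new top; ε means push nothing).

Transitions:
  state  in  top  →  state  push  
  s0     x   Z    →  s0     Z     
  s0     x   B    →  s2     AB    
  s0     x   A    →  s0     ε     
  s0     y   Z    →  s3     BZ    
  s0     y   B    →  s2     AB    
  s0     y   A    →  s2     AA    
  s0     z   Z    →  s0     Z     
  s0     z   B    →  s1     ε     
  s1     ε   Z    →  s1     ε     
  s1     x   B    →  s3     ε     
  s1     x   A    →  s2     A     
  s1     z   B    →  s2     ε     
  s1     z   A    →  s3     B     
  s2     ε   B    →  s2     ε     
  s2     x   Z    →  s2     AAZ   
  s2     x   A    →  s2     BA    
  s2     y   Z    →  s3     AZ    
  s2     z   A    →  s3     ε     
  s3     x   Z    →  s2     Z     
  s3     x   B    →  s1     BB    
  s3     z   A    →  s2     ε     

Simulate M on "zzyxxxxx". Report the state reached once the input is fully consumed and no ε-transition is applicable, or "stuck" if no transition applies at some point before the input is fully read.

(s0, zzyxxxxx, Z) ⊢ (s0, zyxxxxx, Z) ⊢ (s0, yxxxxx, Z) ⊢ (s3, xxxxx, BZ) ⊢ (s1, xxxx, BBZ) ⊢ (s3, xxx, BZ) ⊢ (s1, xx, BBZ) ⊢ (s3, x, BZ) ⊢ (s1, ε, BBZ)
All input consumed; M is in state s1.

s1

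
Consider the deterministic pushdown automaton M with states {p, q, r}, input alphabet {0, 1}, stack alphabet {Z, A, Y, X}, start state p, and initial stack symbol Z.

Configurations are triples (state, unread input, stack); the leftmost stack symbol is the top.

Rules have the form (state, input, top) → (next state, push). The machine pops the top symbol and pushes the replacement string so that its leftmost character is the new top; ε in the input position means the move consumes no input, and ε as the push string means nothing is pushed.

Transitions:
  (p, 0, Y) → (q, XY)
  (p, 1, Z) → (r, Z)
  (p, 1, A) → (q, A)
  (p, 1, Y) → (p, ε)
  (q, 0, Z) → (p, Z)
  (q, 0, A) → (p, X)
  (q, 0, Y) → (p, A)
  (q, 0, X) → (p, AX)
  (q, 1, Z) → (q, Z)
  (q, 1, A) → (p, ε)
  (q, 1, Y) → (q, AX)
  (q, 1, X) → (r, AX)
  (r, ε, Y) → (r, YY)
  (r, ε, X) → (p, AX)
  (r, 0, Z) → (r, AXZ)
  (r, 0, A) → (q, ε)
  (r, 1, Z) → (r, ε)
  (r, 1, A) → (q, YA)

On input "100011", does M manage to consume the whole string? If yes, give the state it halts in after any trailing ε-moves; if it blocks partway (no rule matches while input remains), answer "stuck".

(p, 100011, Z) ⊢ (r, 00011, Z) ⊢ (r, 0011, AXZ) ⊢ (q, 011, XZ) ⊢ (p, 11, AXZ) ⊢ (q, 1, AXZ) ⊢ (p, ε, XZ)
All input consumed; M is in state p.

p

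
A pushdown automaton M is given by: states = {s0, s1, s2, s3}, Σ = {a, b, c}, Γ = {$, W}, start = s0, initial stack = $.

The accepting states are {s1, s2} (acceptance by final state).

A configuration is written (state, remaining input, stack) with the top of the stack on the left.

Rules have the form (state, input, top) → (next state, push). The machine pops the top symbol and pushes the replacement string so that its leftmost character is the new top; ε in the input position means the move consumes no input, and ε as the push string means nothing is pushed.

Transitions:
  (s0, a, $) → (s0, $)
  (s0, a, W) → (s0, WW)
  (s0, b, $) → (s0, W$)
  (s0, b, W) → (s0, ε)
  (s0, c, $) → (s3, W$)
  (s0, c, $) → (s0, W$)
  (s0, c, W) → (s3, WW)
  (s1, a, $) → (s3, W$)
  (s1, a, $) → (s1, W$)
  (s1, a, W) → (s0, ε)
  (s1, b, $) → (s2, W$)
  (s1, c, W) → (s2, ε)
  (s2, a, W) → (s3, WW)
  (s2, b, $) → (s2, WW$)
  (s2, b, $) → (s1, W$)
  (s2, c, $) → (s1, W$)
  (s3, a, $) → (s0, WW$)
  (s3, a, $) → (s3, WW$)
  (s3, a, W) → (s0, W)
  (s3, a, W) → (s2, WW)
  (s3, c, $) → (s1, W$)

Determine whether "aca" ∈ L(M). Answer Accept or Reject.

One accepting computation: (s0, aca, $) ⊢ (s0, ca, $) ⊢ (s3, a, W$) ⊢ (s2, ε, WW$)
All input consumed and state s2 ∈ F.

Accept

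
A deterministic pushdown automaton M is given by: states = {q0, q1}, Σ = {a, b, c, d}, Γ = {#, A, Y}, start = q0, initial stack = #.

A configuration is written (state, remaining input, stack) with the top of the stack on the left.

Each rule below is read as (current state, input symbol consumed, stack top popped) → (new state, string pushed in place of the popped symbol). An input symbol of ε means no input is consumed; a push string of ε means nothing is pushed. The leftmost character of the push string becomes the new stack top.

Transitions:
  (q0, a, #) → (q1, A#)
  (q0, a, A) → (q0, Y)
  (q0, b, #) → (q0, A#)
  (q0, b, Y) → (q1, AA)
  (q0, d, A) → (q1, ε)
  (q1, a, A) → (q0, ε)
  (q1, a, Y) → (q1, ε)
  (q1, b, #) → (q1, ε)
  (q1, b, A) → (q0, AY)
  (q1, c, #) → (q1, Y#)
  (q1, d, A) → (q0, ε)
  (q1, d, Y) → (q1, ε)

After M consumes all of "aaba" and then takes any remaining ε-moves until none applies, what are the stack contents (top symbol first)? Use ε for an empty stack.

(q0, aaba, #) ⊢ (q1, aba, A#) ⊢ (q0, ba, #) ⊢ (q0, a, A#) ⊢ (q0, ε, Y#)
All input consumed in state q0 with stack Y#.

Y#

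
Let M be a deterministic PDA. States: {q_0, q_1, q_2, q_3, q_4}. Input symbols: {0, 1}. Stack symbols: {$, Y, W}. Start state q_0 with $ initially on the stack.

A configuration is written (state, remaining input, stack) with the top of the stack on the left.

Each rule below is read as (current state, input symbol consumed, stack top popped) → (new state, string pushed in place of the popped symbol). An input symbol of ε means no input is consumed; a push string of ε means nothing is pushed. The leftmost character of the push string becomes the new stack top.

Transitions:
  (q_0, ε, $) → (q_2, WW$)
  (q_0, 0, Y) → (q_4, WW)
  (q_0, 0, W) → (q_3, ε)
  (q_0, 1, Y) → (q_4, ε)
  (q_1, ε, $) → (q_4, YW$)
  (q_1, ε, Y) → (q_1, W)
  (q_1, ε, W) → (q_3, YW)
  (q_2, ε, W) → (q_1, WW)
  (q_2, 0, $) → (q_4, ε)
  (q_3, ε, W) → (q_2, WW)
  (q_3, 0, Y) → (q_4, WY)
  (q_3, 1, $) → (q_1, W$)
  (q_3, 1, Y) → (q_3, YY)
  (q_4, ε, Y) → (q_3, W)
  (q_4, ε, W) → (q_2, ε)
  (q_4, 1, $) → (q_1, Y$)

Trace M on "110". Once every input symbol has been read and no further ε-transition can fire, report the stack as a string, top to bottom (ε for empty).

YYYWWW$

(q_0, 110, $)
  ε-move, top $: go to q_2, push WW$ → (q_2, 110, WW$)
  ε-move, top W: go to q_1, push WW → (q_1, 110, WWW$)
  ε-move, top W: go to q_3, push YW → (q_3, 110, YWWW$)
  read 1, top Y: go to q_3, push YY → (q_3, 10, YYWWW$)
  read 1, top Y: go to q_3, push YY → (q_3, 0, YYYWWW$)
  read 0, top Y: go to q_4, push WY → (q_4, ε, WYYYWWW$)
  ε-move, top W: go to q_2, push ε → (q_2, ε, YYYWWW$)
All input consumed in state q_2 with stack YYYWWW$.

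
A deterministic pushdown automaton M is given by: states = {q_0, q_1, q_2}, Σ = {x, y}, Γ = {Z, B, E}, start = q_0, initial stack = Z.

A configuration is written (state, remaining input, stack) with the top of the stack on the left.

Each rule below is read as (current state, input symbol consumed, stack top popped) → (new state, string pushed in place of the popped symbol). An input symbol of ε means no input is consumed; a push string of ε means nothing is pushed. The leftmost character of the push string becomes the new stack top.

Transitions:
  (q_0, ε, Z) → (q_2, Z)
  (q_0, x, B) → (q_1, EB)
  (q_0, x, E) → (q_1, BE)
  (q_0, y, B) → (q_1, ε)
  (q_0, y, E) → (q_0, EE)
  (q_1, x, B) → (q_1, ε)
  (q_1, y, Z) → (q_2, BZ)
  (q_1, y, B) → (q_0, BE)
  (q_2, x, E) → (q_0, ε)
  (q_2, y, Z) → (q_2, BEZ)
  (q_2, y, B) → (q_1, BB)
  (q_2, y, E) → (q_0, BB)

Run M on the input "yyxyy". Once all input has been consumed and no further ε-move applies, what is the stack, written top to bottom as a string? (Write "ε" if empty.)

EEZ

(q_0, yyxyy, Z)
  ε-move, top Z: go to q_2, push Z → (q_2, yyxyy, Z)
  read y, top Z: go to q_2, push BEZ → (q_2, yxyy, BEZ)
  read y, top B: go to q_1, push BB → (q_1, xyy, BBEZ)
  read x, top B: go to q_1, push ε → (q_1, yy, BEZ)
  read y, top B: go to q_0, push BE → (q_0, y, BEEZ)
  read y, top B: go to q_1, push ε → (q_1, ε, EEZ)
All input consumed in state q_1 with stack EEZ.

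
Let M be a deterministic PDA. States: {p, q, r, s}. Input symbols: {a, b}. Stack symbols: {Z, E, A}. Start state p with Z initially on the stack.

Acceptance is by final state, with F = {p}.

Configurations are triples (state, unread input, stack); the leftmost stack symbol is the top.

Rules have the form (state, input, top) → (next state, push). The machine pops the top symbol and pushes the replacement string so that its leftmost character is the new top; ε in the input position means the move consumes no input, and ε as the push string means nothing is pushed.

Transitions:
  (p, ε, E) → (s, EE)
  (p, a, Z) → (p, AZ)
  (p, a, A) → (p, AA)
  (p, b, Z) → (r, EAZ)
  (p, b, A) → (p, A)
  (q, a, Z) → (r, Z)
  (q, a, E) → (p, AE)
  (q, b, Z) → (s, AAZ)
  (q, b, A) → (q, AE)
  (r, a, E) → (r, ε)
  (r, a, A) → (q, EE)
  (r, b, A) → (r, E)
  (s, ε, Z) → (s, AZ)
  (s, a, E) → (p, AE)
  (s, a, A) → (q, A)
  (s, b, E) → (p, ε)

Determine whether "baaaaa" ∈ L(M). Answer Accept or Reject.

Accept

(p, baaaaa, Z)
  read b, top Z: go to r, push EAZ → (r, aaaaa, EAZ)
  read a, top E: go to r, push ε → (r, aaaa, AZ)
  read a, top A: go to q, push EE → (q, aaa, EEZ)
  read a, top E: go to p, push AE → (p, aa, AEEZ)
  read a, top A: go to p, push AA → (p, a, AAEEZ)
  read a, top A: go to p, push AA → (p, ε, AAAEEZ)
All input consumed; state p ∈ F.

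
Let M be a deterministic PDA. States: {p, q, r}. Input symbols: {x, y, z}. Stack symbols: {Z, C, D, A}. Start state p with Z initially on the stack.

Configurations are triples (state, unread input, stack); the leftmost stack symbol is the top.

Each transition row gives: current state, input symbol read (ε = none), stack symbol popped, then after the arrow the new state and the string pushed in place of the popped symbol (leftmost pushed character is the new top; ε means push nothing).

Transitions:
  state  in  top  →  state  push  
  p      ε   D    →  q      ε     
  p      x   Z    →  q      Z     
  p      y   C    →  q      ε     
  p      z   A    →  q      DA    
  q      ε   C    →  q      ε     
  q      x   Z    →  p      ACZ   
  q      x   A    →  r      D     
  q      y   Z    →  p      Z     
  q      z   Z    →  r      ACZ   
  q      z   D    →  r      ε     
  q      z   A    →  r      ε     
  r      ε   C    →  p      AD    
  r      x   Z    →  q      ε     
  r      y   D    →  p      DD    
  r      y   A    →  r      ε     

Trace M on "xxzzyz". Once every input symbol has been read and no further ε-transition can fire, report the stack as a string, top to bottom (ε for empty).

(p, xxzzyz, Z)
  read x, top Z: go to q, push Z → (q, xzzyz, Z)
  read x, top Z: go to p, push ACZ → (p, zzyz, ACZ)
  read z, top A: go to q, push DA → (q, zyz, DACZ)
  read z, top D: go to r, push ε → (r, yz, ACZ)
  read y, top A: go to r, push ε → (r, z, CZ)
  ε-move, top C: go to p, push AD → (p, z, ADZ)
  read z, top A: go to q, push DA → (q, ε, DADZ)
All input consumed in state q with stack DADZ.

DADZ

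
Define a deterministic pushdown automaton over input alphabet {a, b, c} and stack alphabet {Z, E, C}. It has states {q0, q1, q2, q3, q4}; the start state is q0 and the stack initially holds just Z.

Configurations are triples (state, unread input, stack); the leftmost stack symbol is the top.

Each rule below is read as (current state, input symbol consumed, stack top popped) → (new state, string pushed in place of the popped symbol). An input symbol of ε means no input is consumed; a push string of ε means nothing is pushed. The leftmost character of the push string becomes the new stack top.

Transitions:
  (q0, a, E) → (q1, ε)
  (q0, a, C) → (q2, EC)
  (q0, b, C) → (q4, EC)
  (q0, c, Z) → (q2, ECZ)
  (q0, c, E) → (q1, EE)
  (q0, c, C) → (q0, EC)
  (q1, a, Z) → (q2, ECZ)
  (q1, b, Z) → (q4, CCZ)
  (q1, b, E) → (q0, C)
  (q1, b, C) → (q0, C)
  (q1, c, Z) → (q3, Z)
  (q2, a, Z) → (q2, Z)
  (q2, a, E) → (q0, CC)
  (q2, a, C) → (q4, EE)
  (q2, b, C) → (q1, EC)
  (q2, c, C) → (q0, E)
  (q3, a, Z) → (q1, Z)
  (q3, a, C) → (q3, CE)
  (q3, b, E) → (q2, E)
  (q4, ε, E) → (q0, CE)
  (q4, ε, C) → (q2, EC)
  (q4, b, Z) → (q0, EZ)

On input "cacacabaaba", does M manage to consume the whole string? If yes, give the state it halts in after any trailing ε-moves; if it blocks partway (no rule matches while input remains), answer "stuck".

(q0, cacacabaaba, Z)
  read c, top Z: go to q2, push ECZ → (q2, acacabaaba, ECZ)
  read a, top E: go to q0, push CC → (q0, cacabaaba, CCCZ)
  read c, top C: go to q0, push EC → (q0, acabaaba, ECCCZ)
  read a, top E: go to q1, push ε → (q1, cabaaba, CCCZ)
No transition for (q1, c, top C); M blocks with input cabaaba remaining.

stuck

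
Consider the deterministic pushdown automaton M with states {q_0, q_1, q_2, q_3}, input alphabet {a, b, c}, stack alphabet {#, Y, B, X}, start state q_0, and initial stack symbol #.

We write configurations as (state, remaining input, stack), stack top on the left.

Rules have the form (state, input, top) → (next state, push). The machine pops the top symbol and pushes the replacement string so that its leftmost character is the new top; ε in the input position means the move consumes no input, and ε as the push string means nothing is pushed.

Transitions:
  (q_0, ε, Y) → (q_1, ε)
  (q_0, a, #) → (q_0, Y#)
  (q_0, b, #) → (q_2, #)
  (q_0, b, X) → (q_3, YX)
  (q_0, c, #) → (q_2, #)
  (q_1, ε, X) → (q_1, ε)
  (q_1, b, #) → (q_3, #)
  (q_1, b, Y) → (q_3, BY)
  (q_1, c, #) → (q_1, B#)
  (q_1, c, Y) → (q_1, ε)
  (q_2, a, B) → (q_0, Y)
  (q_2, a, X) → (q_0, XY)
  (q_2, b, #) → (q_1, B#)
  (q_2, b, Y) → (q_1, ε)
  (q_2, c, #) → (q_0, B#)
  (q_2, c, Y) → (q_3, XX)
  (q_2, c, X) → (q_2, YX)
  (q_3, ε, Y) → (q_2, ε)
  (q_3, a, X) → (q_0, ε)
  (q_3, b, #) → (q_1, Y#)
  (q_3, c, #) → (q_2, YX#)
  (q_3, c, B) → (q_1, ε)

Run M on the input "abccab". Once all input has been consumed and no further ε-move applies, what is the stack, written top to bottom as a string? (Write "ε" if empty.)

(q_0, abccab, #)
  read a, top #: go to q_0, push Y# → (q_0, bccab, Y#)
  ε-move, top Y: go to q_1, push ε → (q_1, bccab, #)
  read b, top #: go to q_3, push # → (q_3, ccab, #)
  read c, top #: go to q_2, push YX# → (q_2, cab, YX#)
  read c, top Y: go to q_3, push XX → (q_3, ab, XXX#)
  read a, top X: go to q_0, push ε → (q_0, b, XX#)
  read b, top X: go to q_3, push YX → (q_3, ε, YXX#)
  ε-move, top Y: go to q_2, push ε → (q_2, ε, XX#)
All input consumed in state q_2 with stack XX#.

XX#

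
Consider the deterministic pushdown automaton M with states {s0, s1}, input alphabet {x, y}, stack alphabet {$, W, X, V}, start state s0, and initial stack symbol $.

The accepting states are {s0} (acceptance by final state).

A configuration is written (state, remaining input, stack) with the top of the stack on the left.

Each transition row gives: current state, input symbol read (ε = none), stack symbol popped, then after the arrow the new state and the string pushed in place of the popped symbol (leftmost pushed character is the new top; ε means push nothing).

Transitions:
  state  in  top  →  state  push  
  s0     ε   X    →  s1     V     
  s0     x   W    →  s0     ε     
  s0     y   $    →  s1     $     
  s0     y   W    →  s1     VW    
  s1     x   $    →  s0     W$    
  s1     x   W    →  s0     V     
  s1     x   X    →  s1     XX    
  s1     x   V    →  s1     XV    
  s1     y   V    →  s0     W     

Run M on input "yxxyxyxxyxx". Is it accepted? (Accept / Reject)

Reject

(s0, yxxyxyxxyxx, $) ⊢ (s1, xxyxyxxyxx, $) ⊢ (s0, xyxyxxyxx, W$) ⊢ (s0, yxyxxyxx, $) ⊢ (s1, xyxxyxx, $) ⊢ (s0, yxxyxx, W$) ⊢ (s1, xxyxx, VW$) ⊢ (s1, xyxx, XVW$) ⊢ (s1, yxx, XXVW$)
No transition applies at (s1, yxx, XXVW$); input not fully consumed.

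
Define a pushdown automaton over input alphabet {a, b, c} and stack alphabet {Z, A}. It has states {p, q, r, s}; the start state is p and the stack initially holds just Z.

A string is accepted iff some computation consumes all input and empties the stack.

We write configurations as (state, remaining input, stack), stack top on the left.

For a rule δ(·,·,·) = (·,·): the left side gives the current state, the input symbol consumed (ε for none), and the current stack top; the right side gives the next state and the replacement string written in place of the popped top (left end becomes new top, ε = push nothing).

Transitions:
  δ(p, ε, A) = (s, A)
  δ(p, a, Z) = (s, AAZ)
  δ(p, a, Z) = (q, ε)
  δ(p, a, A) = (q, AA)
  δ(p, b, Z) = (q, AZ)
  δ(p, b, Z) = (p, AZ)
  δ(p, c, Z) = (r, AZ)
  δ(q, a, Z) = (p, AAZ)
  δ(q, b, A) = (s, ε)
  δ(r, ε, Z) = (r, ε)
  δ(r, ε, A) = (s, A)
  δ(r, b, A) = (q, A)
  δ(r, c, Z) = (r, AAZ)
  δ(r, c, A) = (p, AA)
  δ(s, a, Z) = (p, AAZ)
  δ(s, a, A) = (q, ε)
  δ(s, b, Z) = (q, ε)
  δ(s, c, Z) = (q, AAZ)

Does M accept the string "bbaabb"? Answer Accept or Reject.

Accept

One accepting computation: (p, bbaabb, Z) ⊢ (q, baabb, AZ) ⊢ (s, aabb, Z) ⊢ (p, abb, AAZ) ⊢ (s, abb, AAZ) ⊢ (q, bb, AZ) ⊢ (s, b, Z) ⊢ (q, ε, ε)
All input consumed and the stack is empty.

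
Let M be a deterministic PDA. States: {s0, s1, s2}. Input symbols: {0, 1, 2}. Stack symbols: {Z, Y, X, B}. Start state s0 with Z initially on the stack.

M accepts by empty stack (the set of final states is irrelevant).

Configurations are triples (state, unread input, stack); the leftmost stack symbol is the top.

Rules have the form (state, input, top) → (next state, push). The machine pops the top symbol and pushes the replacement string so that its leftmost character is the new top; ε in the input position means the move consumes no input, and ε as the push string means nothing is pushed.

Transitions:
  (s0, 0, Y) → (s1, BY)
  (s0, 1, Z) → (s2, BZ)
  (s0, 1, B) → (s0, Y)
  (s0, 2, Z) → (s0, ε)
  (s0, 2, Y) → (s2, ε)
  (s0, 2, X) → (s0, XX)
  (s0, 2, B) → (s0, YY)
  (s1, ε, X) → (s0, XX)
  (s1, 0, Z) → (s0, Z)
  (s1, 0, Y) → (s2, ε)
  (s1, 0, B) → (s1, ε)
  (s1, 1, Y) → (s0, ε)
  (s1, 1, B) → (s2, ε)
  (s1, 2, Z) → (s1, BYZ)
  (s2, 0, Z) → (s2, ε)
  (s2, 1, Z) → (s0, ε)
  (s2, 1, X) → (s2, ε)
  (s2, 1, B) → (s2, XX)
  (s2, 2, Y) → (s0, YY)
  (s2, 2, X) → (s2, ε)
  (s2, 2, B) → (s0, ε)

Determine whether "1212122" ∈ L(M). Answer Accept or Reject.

(s0, 1212122, Z) ⊢ (s2, 212122, BZ) ⊢ (s0, 12122, Z) ⊢ (s2, 2122, BZ) ⊢ (s0, 122, Z) ⊢ (s2, 22, BZ) ⊢ (s0, 2, Z) ⊢ (s0, ε, ε)
All input consumed and the stack is empty.

Accept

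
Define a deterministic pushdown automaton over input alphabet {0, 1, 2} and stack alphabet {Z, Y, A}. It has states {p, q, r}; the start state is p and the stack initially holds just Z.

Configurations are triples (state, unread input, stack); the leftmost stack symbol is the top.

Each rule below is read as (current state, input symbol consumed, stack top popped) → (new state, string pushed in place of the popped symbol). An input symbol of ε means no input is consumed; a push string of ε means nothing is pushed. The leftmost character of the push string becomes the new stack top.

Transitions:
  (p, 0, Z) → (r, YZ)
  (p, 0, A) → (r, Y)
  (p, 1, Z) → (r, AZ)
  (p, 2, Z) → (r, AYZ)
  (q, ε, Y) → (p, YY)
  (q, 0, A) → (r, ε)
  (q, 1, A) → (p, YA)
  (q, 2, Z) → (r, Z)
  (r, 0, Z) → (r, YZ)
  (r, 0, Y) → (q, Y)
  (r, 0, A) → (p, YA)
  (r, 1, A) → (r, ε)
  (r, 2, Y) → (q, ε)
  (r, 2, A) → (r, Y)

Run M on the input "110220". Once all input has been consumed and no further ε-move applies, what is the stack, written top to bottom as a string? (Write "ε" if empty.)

(p, 110220, Z) ⊢ (r, 10220, AZ) ⊢ (r, 0220, Z) ⊢ (r, 220, YZ) ⊢ (q, 20, Z) ⊢ (r, 0, Z) ⊢ (r, ε, YZ)
All input consumed in state r with stack YZ.

YZ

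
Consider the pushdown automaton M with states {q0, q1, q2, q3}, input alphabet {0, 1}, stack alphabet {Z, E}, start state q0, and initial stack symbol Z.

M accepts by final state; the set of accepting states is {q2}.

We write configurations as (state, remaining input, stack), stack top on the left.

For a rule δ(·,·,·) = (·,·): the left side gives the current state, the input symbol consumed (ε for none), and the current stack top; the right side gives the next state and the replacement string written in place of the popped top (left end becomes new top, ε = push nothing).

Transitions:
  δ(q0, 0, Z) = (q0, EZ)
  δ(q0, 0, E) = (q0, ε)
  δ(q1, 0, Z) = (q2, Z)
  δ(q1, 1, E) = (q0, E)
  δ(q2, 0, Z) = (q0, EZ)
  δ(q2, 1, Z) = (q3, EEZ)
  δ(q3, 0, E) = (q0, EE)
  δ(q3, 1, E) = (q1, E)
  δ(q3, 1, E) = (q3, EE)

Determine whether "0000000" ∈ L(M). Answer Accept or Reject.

No computation consumes all input and reaches a final state.

Reject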